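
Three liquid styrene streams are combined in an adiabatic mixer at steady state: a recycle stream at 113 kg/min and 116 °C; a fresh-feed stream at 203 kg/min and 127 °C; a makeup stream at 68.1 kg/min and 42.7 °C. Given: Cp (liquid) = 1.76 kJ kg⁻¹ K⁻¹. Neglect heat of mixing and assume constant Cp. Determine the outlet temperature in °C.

Adiabatic, steady state ⇒ Σ ṁᵢCp,ᵢ(T_out − Tᵢ) = 0
Σ ṁᵢCp,ᵢTᵢ = 113×1.76×116 + 203×1.76×127 + 68.1×1.76×42.7 = 73562
Σ ṁᵢCp,ᵢ = 113×1.76 + 203×1.76 + 68.1×1.76 = 676.02
T_out = 73562 / 676.02 = 108.82 °C

T_out = 109 °C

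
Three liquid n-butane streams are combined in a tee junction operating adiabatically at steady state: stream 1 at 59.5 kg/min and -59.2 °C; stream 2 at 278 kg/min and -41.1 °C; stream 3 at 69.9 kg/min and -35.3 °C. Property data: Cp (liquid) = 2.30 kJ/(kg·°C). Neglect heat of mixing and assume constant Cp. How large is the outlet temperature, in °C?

T_out = -42.7 °C

Adiabatic, steady state ⇒ Σ ṁᵢCp,ᵢ(T_out − Tᵢ) = 0
T_out = Σ ṁᵢCp,ᵢTᵢ / Σ ṁᵢCp,ᵢ
      = -40056 / 937.02 = -42.748 °C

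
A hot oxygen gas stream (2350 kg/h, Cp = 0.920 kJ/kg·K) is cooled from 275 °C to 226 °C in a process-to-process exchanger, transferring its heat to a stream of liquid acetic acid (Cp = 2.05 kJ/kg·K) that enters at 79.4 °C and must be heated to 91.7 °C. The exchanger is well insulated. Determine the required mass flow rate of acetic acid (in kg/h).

Heat released by hot stream: Q = 2350 × 0.920 × (275 − 226) = 105940 kJ/h
Energy balance on cold side (adiabatic exchanger): Q = ṁ_c·Cp_c·(T_c,out − T_c,in)
ṁ_c = 105940 / [2.05 × (91.7 − 79.4)] = 4201.4 kg/h

ṁ_c = 4200 kg/h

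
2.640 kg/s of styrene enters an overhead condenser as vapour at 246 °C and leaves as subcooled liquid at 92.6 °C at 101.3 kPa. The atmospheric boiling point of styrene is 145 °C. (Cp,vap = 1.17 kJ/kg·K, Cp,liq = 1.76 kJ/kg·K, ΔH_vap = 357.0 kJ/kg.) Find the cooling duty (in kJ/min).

Q_c = 89900 kJ/min

vapour 246→145 °C: -118.17 kJ/kg
condensation at 145 °C: -357 kJ/kg
liquid 145→92.6 °C: -92.224 kJ/kg
Δh = -118.17 + -357 + -92.224 = -567.39 kJ/kg
Q = ṁ·Δh = 2.640 kg/s × -567.39 kJ/kg = -1497.9 kJ/s
|Q| = 1497.9 kW = 89875 kJ/min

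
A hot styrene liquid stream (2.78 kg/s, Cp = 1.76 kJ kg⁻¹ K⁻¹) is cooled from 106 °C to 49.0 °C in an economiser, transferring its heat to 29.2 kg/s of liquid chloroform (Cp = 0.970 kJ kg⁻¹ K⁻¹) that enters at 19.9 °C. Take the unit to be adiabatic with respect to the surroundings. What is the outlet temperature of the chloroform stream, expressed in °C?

Heat released by hot stream: Q = 2.78 × 1.76 × (106 − 49.0) = 278.89 kJ/s
Energy balance on cold side (adiabatic exchanger): Q = ṁ_c·Cp_c·(T_c,out − T_c,in)
T_c,out = 19.9 + 278.89/(29.2 × 0.970) = 29.746 °C

T_c,out = 29.7 °C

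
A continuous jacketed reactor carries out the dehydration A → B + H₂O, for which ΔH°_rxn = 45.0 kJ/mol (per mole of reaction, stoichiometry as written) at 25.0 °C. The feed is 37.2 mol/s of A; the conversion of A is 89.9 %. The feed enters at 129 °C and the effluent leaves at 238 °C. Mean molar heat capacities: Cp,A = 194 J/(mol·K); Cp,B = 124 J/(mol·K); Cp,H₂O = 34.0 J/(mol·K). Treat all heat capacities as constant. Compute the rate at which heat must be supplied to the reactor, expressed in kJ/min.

Q_in = 122000 kJ/min

Extent of reaction ξ = 0.899 × 37.2 = 33.443 mol/s
Reaction term: ξ·ΔH°_rxn = 33.443 × 45.0 = 1504.9 kJ/s
Sensible, feed 129→25 °C: -750.55 kJ/s
Outlet flows (mol/s): A 3.7572, B 33.443, H₂O 33.443
Sensible, products 25→238 °C: 1280.7 kJ/s
Q = ΔH = 2035.1 kJ/s = 2035.1 kW
Heat supplied = 122110 kJ/min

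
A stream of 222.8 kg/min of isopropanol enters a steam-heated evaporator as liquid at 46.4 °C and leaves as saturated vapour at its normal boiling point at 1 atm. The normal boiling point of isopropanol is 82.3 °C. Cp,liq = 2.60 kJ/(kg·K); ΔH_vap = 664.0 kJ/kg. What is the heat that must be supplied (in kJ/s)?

Q = 2810 kJ/s

liquid 46.4→82.3 °C: 93.34 kJ/kg
vaporisation at 82.3 °C: 664 kJ/kg
Δh = 93.34 + 664 = 757.34 kJ/kg
Q = ṁ·Δh = 222.8 kg/min × 757.34 kJ/kg = 168740 kJ/min
|Q| = 2812.3 kW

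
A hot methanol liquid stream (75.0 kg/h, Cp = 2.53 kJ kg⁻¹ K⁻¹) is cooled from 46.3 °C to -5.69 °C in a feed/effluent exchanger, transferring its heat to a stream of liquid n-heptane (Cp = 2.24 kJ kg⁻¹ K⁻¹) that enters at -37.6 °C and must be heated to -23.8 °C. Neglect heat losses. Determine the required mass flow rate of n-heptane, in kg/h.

Heat released by hot stream: Q = 75.0 × 2.53 × (46.3 − -5.69) = 9865.1 kJ/h
Energy balance on cold side (adiabatic exchanger): Q = ṁ_c·Cp_c·(T_c,out − T_c,in)
ṁ_c = 9865.1 / [2.24 × (-23.8 − -37.6)] = 319.14 kg/h

ṁ_c = 319 kg/h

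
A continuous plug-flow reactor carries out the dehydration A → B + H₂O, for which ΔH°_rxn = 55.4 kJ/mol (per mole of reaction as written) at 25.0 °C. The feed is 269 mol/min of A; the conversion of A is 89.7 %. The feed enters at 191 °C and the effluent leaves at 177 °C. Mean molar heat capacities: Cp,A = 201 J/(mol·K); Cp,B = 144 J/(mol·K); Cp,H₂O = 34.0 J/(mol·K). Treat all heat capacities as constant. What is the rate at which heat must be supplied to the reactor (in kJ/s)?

Q_in = 196 kJ/s

Extent of reaction ξ = 0.897 × 269 = 241.29 mol/min
Reaction term: ξ·ΔH°_rxn = 241.29 × 55.4 = 13368 kJ/min
Sensible, feed 191→25 °C: -8975.5 kJ/min
Outlet flows (mol/min): A 27.707, B 241.29, H₂O 241.29
Sensible, products 25→177 °C: 7374.9 kJ/min
Q = ΔH = 11767 kJ/min = 196.12 kW
Heat supplied = 196.12 kJ/s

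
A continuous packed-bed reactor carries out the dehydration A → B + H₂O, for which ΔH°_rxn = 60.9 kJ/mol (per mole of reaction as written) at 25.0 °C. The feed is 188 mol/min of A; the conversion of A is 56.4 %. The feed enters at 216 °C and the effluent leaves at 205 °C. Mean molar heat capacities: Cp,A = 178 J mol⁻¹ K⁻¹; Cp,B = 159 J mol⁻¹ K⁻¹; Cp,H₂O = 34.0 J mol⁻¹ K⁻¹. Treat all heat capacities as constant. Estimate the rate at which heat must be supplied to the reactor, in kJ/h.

Q_in = 383000 kJ/h

Extent of reaction ξ = 0.564 × 188 = 106.03 mol/min
Reaction term: ξ·ΔH°_rxn = 106.03 × 60.9 = 6457.3 kJ/min
Sensible, feed 216→25 °C: -6391.6 kJ/min
Outlet flows (mol/min): A 81.968, B 106.03, H₂O 106.03
Sensible, products 25→205 °C: 6309.8 kJ/min
Q = ΔH = 6375.5 kJ/min = 106.26 kW
Heat supplied = 382530 kJ/h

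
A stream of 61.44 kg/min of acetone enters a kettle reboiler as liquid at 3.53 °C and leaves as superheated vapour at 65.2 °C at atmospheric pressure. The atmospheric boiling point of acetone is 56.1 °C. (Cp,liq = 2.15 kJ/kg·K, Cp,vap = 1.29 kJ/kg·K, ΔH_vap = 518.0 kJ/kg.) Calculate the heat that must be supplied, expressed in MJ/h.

Q = 2370 MJ/h

liquid 3.53→56.1 °C: 113.03 kJ/kg
vaporisation at 56.1 °C: 518 kJ/kg
vapour 56.1→65.2 °C: 11.739 kJ/kg
Δh = 113.03 + 518 + 11.739 = 642.76 kJ/kg
Q = ṁ·Δh = 61.44 kg/min × 642.76 kJ/kg = 39491 kJ/min
|Q| = 658.19 kW = 2369.5 MJ/h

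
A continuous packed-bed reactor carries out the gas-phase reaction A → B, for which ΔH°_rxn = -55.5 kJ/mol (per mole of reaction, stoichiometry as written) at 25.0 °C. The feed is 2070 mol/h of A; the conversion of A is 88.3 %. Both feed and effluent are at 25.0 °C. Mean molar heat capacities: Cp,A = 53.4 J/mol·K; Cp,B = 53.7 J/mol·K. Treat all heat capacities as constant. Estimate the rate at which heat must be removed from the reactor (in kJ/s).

Q_out = 28.2 kJ/s

Extent of reaction ξ = 0.883 × 2070 = 1827.8 mol/h
Reaction term: ξ·ΔH°_rxn = 1827.8 × -55.5 = -101440 kJ/h
Q = ΔH = -101440 kJ/h = -28.179 kW
Heat removed = 28.179 kJ/s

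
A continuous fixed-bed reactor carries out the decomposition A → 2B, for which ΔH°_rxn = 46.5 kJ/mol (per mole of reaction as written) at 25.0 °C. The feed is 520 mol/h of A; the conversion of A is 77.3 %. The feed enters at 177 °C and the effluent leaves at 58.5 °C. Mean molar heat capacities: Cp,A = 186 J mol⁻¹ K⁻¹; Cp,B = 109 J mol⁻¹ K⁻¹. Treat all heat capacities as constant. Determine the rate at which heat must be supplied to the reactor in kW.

Extent of reaction ξ = 0.773 × 520 = 401.96 mol/h
Reaction term: ξ·ΔH°_rxn = 401.96 × 46.5 = 18691 kJ/h
Sensible, feed 177→25 °C: -14701 kJ/h
Outlet flows (mol/h): A 118.04, B 803.92
Sensible, products 25→58.5 °C: 3671 kJ/h
Q = ΔH = 7660.7 kJ/h = 2.128 kW
Heat supplied = 2.128 kW

Q_in = 2.13 kW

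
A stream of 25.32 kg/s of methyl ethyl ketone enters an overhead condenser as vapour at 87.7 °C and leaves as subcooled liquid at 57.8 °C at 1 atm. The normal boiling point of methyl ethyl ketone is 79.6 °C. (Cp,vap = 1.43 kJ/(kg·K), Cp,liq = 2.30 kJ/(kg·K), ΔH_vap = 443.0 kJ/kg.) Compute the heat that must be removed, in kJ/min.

vapour 87.7→79.6 °C: -11.583 kJ/kg
condensation at 79.6 °C: -443 kJ/kg
liquid 79.6→57.8 °C: -50.14 kJ/kg
Δh = -11.583 + -443 + -50.14 = -504.72 kJ/kg
Q = ṁ·Δh = 25.32 kg/s × -504.72 kJ/kg = -12780 kJ/s
|Q| = 12780 kW = 766780 kJ/min

Q_c = 767000 kJ/min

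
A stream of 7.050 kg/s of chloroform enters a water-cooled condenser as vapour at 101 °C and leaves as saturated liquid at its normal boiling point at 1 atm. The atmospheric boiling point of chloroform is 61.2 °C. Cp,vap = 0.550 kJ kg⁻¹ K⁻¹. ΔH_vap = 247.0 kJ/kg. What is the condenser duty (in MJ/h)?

Q_c = 6820 MJ/h

vapour 101→61.2 °C: -21.89 kJ/kg
condensation at 61.2 °C: -247 kJ/kg
Δh = -21.89 + -247 = -268.89 kJ/kg
Q = ṁ·Δh = 7.050 kg/s × -268.89 kJ/kg = -1895.7 kJ/s
|Q| = 1895.7 kW = 6824.4 MJ/h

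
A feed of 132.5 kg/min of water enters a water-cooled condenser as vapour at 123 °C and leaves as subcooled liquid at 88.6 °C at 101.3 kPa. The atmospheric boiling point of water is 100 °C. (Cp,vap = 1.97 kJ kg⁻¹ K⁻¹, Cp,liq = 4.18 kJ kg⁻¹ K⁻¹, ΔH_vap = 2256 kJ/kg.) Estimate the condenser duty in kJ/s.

Q_c = 5190 kJ/s

vapour 123→100 °C: -45.31 kJ/kg
condensation at 100 °C: -2256 kJ/kg
liquid 100→88.6 °C: -47.652 kJ/kg
Δh = -45.31 + -2256 + -47.652 = -2349 kJ/kg
Q = ṁ·Δh = 132.5 kg/min × -2349 kJ/kg = -311240 kJ/min
|Q| = 5187.3 kW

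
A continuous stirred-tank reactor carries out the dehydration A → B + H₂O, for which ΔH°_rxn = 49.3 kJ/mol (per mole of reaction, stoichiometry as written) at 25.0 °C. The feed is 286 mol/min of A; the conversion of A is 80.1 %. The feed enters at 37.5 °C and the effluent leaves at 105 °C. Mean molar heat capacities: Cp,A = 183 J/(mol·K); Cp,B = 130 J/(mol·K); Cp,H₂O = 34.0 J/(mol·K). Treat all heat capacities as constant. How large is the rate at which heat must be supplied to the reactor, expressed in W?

Extent of reaction ξ = 0.801 × 286 = 229.09 mol/min
Reaction term: ξ·ΔH°_rxn = 229.09 × 49.3 = 11294 kJ/min
Sensible, feed 37.5→25 °C: -654.23 kJ/min
Outlet flows (mol/min): A 56.914, B 229.09, H₂O 229.09
Sensible, products 25→105 °C: 3838.8 kJ/min
Q = ΔH = 14479 kJ/min = 241.31 kW
Heat supplied = 241310 W

Q_in = 241000 W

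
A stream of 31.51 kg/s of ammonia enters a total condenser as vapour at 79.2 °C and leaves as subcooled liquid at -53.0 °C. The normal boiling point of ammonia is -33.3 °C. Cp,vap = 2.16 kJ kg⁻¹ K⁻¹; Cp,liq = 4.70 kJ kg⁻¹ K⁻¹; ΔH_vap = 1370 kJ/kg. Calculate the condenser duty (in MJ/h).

Q_c = 193000 MJ/h

vapour 79.2→-33.3 °C: -243 kJ/kg
condensation at -33.3 °C: -1370 kJ/kg
liquid -33.3→-53.0 °C: -92.59 kJ/kg
Δh = -243 + -1370 + -92.59 = -1705.6 kJ/kg
Q = ṁ·Δh = 31.51 kg/s × -1705.6 kJ/kg = -53743 kJ/s
|Q| = 53743 kW = 193480 MJ/h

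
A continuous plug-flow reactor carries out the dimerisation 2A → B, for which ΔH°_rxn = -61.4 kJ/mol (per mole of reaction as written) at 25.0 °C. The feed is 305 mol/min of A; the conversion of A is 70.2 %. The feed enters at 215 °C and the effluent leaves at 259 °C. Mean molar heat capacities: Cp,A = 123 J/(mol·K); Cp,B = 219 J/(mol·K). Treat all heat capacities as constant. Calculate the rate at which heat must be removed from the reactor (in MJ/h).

Extent of reaction ξ = 0.702 × 305 / 2 = 107.05 mol/min
Reaction term: ξ·ΔH°_rxn = 107.05 × -61.4 = -6573.2 kJ/min
Sensible, feed 215→25 °C: -7127.9 kJ/min
Outlet flows (mol/min): A 90.89, B 107.05
Sensible, products 25→259 °C: 8102.1 kJ/min
Q = ΔH = -5598.9 kJ/min = -93.315 kW
Heat removed = 335.93 MJ/h

Q_out = 336 MJ/h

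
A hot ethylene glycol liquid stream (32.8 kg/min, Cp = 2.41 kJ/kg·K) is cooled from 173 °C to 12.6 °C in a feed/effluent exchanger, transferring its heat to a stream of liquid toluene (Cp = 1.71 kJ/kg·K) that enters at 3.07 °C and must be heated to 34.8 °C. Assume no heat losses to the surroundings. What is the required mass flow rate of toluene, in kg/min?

ṁ_c = 234 kg/min

Heat released by hot stream: Q = 32.8 × 2.41 × (173 − 12.6) = 12679 kJ/min
Energy balance on cold side (adiabatic exchanger): Q = ṁ_c·Cp_c·(T_c,out − T_c,in)
ṁ_c = 12679 / [1.71 × (34.8 − 3.07)] = 233.68 kg/min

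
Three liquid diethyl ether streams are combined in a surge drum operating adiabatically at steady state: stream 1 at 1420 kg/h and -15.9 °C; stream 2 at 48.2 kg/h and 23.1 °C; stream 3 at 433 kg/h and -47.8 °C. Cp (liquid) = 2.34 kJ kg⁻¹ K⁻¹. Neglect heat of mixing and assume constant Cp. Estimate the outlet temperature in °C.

T_out = -22.2 °C

No heat crosses the boundary, so H_out = H_in.
T_out = Σ ṁᵢCp,ᵢTᵢ / Σ ṁᵢCp,ᵢ
      = -98659 / 4448.8 = -22.177 °C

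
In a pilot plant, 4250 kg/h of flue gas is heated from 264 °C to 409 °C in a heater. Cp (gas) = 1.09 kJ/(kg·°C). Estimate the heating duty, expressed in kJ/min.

Q = 11200 kJ/min

Q = ṁ·Cp·ΔT = 4250 × 1.09 × (409 − 264) = 671710 kJ/h
Converting: 671710 / 3600 s = 186.59 kW
Heating duty = 11195 kJ/min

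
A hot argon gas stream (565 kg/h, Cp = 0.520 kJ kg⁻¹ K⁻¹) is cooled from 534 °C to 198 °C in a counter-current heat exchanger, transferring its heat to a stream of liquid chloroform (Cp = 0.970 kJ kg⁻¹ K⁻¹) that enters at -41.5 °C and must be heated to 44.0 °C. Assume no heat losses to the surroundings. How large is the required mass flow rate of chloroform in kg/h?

ṁ_c = 1190 kg/h

Heat released by hot stream: Q = 565 × 0.520 × (534 − 198) = 98717 kJ/h
Energy balance on cold side (adiabatic exchanger): Q = ṁ_c·Cp_c·(T_c,out − T_c,in)
ṁ_c = 98717 / [0.970 × (44.0 − -41.5)] = 1190.3 kg/h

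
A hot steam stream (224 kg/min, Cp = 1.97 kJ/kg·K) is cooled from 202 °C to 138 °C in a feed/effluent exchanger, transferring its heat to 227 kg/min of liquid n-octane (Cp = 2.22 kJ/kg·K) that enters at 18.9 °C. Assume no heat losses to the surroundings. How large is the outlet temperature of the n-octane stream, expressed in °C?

Heat released by hot stream: Q = 224 × 1.97 × (202 − 138) = 28242 kJ/min
Energy balance on cold side (adiabatic exchanger): Q = ṁ_c·Cp_c·(T_c,out − T_c,in)
T_c,out = 18.9 + 28242/(227 × 2.22) = 74.942 °C

T_c,out = 74.9 °C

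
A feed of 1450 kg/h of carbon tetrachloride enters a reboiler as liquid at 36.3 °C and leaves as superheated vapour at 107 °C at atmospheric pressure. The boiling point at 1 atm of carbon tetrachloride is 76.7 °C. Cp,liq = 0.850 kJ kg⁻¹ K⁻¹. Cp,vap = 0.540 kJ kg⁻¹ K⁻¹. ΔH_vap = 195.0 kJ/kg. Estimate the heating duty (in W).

liquid 36.3→76.7 °C: 34.34 kJ/kg
vaporisation at 76.7 °C: 195 kJ/kg
vapour 76.7→107 °C: 16.362 kJ/kg
Δh = 34.34 + 195 + 16.362 = 245.7 kJ/kg
Q = ṁ·Δh = 1450 kg/h × 245.7 kJ/kg = 356270 kJ/h
|Q| = 98.963 kW = 98963 W

Q = 99000 W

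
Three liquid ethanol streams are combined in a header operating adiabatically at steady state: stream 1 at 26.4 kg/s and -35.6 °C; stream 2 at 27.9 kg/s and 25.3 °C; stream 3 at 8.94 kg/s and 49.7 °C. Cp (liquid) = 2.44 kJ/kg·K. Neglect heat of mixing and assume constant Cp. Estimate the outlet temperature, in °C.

T_out = 3.33 °C

Energy balance with Q = 0: Σ ṁᵢCp,ᵢ(T_out − Tᵢ) = 0
T_out = Σ ṁᵢCp,ᵢTᵢ / Σ ṁᵢCp,ᵢ
      = 513.25 / 154.31 = 3.3262 °C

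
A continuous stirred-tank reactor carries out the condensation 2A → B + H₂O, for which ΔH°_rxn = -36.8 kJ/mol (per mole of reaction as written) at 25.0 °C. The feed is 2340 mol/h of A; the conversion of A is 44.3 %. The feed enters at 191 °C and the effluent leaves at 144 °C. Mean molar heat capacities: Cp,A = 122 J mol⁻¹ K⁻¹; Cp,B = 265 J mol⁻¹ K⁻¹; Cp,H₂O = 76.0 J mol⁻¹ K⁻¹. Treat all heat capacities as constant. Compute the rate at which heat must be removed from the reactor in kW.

Extent of reaction ξ = 0.443 × 2340 / 2 = 518.31 mol/h
Reaction term: ξ·ΔH°_rxn = 518.31 × -36.8 = -19074 kJ/h
Sensible, feed 191→25 °C: -47390 kJ/h
Outlet flows (mol/h): A 1303.4, B 518.31, H₂O 518.31
Sensible, products 25→144 °C: 39955 kJ/h
Q = ΔH = -26509 kJ/h = -7.3635 kW
Heat removed = 7.3635 kW

Q_out = 7.36 kW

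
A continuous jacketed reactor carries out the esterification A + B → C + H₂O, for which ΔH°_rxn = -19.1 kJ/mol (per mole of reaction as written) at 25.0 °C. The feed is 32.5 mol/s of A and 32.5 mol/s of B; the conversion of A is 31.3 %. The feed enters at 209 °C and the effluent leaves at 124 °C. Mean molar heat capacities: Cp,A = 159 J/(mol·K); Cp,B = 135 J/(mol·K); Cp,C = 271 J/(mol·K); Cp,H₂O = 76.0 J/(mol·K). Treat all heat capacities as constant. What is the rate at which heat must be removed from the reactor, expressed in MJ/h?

Q_out = 3430 MJ/h

Extent of reaction ξ = 0.313 × 32.5 = 10.172 mol/s
Reaction term: ξ·ΔH°_rxn = 10.172 × -19.1 = -194.29 kJ/s
Sensible, feed 209→25 °C: -1758.1 kJ/s
Outlet flows (mol/s): A 22.328, B 22.328, C 10.172, H₂O 10.172
Sensible, products 25→124 °C: 999.32 kJ/s
Q = ΔH = -953.09 kJ/s = -953.09 kW
Heat removed = 3431.1 MJ/h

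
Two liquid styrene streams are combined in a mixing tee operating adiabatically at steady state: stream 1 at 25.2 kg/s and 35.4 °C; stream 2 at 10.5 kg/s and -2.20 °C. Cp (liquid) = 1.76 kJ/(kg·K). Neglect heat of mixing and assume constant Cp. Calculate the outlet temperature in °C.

Adiabatic, steady state ⇒ Σ ṁᵢCp,ᵢ(T_out − Tᵢ) = 0
T_out = Σ ṁᵢCp,ᵢTᵢ / Σ ṁᵢCp,ᵢ
      = 1529.4 / 62.832 = 24.341 °C

T_out = 24.3 °C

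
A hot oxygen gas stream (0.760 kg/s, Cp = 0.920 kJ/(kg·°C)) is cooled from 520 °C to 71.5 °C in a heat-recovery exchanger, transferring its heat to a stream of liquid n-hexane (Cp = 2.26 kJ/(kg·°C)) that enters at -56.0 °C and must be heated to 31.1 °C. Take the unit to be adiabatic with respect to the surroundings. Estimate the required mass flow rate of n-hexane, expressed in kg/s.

Heat released by hot stream: Q = 0.760 × 0.920 × (520 − 71.5) = 313.59 kJ/s
Energy balance on cold side (adiabatic exchanger): Q = ṁ_c·Cp_c·(T_c,out − T_c,in)
ṁ_c = 313.59 / [2.26 × (31.1 − -56.0)] = 1.5931 kg/s

ṁ_c = 1.59 kg/s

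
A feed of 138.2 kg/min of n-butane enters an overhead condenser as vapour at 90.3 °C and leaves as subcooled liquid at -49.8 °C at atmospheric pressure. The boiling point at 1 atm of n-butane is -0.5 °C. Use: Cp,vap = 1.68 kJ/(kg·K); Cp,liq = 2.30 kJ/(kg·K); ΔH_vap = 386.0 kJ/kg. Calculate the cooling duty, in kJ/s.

Q_c = 1500 kJ/s

vapour 90.3→-0.5 °C: -152.54 kJ/kg
condensation at -0.5 °C: -386 kJ/kg
liquid -0.5→-49.8 °C: -113.39 kJ/kg
Δh = -152.54 + -386 + -113.39 = -651.93 kJ/kg
Q = ṁ·Δh = 138.2 kg/min × -651.93 kJ/kg = -90097 kJ/min
|Q| = 1501.6 kW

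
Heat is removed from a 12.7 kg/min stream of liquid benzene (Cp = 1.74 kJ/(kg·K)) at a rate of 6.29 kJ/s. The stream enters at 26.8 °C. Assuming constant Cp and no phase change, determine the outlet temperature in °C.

Q = 6.29 kJ/s = 377.4 kJ/min
ΔT = Q/(ṁ·Cp) = 377.4/(12.7×1.74) = 17.078 K
T_out = 26.8 − 17.078 = 9.7215 °C

T_out = 9.72 °C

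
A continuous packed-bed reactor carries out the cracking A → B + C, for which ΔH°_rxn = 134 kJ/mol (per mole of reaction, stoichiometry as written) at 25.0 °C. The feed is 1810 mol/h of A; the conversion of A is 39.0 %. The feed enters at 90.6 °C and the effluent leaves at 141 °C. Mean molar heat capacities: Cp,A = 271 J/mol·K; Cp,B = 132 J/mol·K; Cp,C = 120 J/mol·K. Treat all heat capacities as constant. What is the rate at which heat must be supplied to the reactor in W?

Q_in = 32700 W

Extent of reaction ξ = 0.390 × 1810 = 705.9 mol/h
Reaction term: ξ·ΔH°_rxn = 705.9 × 134 = 94591 kJ/h
Sensible, feed 90.6→25 °C: -32177 kJ/h
Outlet flows (mol/h): A 1104.1, B 705.9, C 705.9
Sensible, products 25→141 °C: 55343 kJ/h
Q = ΔH = 117760 kJ/h = 32.71 kW
Heat supplied = 32710 W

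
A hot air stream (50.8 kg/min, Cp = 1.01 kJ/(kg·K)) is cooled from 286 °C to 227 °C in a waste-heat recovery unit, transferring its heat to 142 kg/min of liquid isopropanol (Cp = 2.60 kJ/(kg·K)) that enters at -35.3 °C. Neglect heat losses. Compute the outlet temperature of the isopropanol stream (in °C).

Heat released by hot stream: Q = 50.8 × 1.01 × (286 − 227) = 3027.2 kJ/min
Energy balance on cold side (adiabatic exchanger): Q = ṁ_c·Cp_c·(T_c,out − T_c,in)
T_c,out = -35.3 + 3027.2/(142 × 2.60) = -27.101 °C

T_c,out = -27.1 °C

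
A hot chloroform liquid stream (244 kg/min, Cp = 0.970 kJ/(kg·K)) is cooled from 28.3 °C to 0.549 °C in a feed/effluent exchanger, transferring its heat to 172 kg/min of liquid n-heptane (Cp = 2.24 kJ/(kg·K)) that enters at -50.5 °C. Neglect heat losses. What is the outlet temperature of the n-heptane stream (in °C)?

T_c,out = -33.5 °C

Heat released by hot stream: Q = 244 × 0.970 × (28.3 − 0.549) = 6568.1 kJ/min
Energy balance on cold side (adiabatic exchanger): Q = ṁ_c·Cp_c·(T_c,out − T_c,in)
T_c,out = -50.5 + 6568.1/(172 × 2.24) = -33.452 °C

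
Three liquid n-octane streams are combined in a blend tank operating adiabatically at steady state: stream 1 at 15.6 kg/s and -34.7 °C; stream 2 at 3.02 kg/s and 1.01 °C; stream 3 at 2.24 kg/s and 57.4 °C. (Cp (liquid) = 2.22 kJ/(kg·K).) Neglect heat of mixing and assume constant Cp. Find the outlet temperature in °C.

T_out = -19.6 °C

Energy balance with Q = 0: Σ ṁᵢCp,ᵢ(T_out − Tᵢ) = 0
Σ ṁᵢCp,ᵢTᵢ = 15.6×2.22×-34.7 + 3.02×2.22×1.01 + 2.24×2.22×57.4 = -909.52
Σ ṁᵢCp,ᵢ = 15.6×2.22 + 3.02×2.22 + 2.24×2.22 = 46.309
T_out = -909.52 / 46.309 = -19.64 °C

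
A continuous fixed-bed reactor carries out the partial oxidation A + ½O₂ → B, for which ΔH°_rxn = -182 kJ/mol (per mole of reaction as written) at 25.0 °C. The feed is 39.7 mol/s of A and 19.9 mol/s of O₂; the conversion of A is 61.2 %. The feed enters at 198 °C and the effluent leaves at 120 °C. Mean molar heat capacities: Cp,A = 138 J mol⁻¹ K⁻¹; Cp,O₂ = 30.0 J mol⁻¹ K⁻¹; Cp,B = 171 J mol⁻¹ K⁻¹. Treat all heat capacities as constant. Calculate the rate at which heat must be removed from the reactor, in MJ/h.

Extent of reaction ξ = 0.612 × 39.7 = 24.296 mol/s
Reaction term: ξ·ΔH°_rxn = 24.296 × -182 = -4421.9 kJ/s
Sensible, feed 198→25 °C: -1051.1 kJ/s
Outlet flows (mol/s): A 15.404, O₂ 7.7518, B 24.296
Sensible, products 25→120 °C: 618.73 kJ/s
Q = ΔH = -4854.3 kJ/s = -4854.3 kW
Heat removed = 17475 MJ/h

Q_out = 17500 MJ/h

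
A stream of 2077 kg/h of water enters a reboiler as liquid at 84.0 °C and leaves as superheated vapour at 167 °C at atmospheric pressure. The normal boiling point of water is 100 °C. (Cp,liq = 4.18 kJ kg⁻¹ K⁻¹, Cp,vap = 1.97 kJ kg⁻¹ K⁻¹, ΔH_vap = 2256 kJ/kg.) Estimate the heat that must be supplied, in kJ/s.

liquid 84.0→100 °C: 66.88 kJ/kg
vaporisation at 100 °C: 2256 kJ/kg
vapour 100→167 °C: 131.99 kJ/kg
Δh = 66.88 + 2256 + 131.99 = 2454.9 kJ/kg
Q = ṁ·Δh = 2077 kg/h × 2454.9 kJ/kg = 5.0988e+06 kJ/h
|Q| = 1416.3 kW

Q = 1420 kJ/s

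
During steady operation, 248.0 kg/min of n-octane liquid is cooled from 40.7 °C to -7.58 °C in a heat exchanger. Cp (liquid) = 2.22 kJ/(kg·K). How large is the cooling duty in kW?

Q_c = 443 kW

Q = ṁ·Cp·ΔT = 248.0 × 2.22 × (-7.58 − 40.7) = -26581 kJ/min
Converting: 26581 / 60 s = 443.02 kW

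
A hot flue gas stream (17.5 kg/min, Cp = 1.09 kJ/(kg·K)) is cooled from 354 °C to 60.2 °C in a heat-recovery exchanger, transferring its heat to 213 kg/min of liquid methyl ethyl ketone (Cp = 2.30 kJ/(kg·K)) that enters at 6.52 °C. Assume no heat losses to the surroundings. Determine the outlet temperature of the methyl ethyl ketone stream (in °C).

Heat released by hot stream: Q = 17.5 × 1.09 × (354 − 60.2) = 5604.2 kJ/min
Energy balance on cold side (adiabatic exchanger): Q = ṁ_c·Cp_c·(T_c,out − T_c,in)
T_c,out = 6.52 + 5604.2/(213 × 2.30) = 17.96 °C

T_c,out = 18.0 °C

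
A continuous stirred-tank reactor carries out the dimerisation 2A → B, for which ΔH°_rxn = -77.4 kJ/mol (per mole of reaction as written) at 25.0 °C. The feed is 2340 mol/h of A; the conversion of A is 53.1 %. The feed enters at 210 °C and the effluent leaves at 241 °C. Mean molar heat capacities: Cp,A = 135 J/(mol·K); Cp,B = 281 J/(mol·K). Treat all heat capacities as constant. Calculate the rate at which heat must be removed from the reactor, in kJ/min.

Extent of reaction ξ = 0.531 × 2340 / 2 = 621.27 mol/h
Reaction term: ξ·ΔH°_rxn = 621.27 × -77.4 = -48086 kJ/h
Sensible, feed 210→25 °C: -58442 kJ/h
Outlet flows (mol/h): A 1097.5, B 621.27
Sensible, products 25→241 °C: 69711 kJ/h
Q = ΔH = -36817 kJ/h = -10.227 kW
Heat removed = 613.62 kJ/min

Q_out = 614 kJ/min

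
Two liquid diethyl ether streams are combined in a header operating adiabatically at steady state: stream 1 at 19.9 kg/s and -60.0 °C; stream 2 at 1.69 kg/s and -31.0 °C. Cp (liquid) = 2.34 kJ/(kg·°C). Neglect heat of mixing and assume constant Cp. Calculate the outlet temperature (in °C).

Adiabatic, steady state ⇒ Σ ṁᵢCp,ᵢ(T_out − Tᵢ) = 0
T_out = Σ ṁᵢCp,ᵢTᵢ / Σ ṁᵢCp,ᵢ
      = -2916.6 / 50.521 = -57.73 °C

T_out = -57.7 °C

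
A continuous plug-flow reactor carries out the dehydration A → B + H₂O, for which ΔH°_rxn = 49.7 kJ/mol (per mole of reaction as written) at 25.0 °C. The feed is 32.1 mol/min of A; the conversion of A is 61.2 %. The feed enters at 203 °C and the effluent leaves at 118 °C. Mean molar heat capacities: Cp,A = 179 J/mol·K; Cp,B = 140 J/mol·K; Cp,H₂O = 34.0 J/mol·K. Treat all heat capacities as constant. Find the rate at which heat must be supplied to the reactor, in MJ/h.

Q_in = 28.7 MJ/h

Extent of reaction ξ = 0.612 × 32.1 = 19.645 mol/min
Reaction term: ξ·ΔH°_rxn = 19.645 × 49.7 = 976.37 kJ/min
Sensible, feed 203→25 °C: -1022.8 kJ/min
Outlet flows (mol/min): A 12.455, B 19.645, H₂O 19.645
Sensible, products 25→118 °C: 525.23 kJ/min
Q = ΔH = 478.83 kJ/min = 7.9805 kW
Heat supplied = 28.73 MJ/h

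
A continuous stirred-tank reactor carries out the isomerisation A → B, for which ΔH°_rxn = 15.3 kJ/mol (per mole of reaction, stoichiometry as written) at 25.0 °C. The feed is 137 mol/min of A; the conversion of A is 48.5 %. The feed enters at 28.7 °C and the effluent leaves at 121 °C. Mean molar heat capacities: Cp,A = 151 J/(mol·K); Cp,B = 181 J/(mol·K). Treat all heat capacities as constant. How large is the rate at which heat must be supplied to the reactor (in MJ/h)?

Q_in = 187 MJ/h

Extent of reaction ξ = 0.485 × 137 = 66.445 mol/min
Reaction term: ξ·ΔH°_rxn = 66.445 × 15.3 = 1016.6 kJ/min
Sensible, feed 28.7→25 °C: -76.542 kJ/min
Outlet flows (mol/min): A 70.555, B 66.445
Sensible, products 25→121 °C: 2177.3 kJ/min
Q = ΔH = 3117.4 kJ/min = 51.956 kW
Heat supplied = 187.04 MJ/h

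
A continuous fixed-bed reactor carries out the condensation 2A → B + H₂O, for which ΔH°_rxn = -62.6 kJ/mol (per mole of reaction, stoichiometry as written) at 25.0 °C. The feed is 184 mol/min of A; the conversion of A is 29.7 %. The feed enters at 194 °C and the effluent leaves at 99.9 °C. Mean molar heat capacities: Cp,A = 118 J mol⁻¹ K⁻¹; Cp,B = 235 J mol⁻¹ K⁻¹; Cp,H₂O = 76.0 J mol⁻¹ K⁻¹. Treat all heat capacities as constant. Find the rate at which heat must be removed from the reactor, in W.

Q_out = 60000 W

Extent of reaction ξ = 0.297 × 184 / 2 = 27.324 mol/min
Reaction term: ξ·ΔH°_rxn = 27.324 × -62.6 = -1710.5 kJ/min
Sensible, feed 194→25 °C: -3669.3 kJ/min
Outlet flows (mol/min): A 129.35, B 27.324, H₂O 27.324
Sensible, products 25→99.9 °C: 1779.7 kJ/min
Q = ΔH = -3600.1 kJ/min = -60.001 kW
Heat removed = 60001 W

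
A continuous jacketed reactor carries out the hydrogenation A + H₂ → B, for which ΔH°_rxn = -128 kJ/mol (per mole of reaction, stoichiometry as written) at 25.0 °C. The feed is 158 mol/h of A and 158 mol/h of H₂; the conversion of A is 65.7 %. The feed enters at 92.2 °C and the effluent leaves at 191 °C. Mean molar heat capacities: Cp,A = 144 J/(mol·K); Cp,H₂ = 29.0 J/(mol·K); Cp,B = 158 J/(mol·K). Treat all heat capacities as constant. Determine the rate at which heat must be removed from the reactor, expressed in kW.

Extent of reaction ξ = 0.657 × 158 = 103.81 mol/h
Reaction term: ξ·ΔH°_rxn = 103.81 × -128 = -13287 kJ/h
Sensible, feed 92.2→25 °C: -1836.8 kJ/h
Outlet flows (mol/h): A 54.194, H₂ 54.194, B 103.81
Sensible, products 25→191 °C: 4279 kJ/h
Q = ΔH = -10845 kJ/h = -3.0125 kW
Heat removed = 3.0125 kW

Q_out = 3.01 kW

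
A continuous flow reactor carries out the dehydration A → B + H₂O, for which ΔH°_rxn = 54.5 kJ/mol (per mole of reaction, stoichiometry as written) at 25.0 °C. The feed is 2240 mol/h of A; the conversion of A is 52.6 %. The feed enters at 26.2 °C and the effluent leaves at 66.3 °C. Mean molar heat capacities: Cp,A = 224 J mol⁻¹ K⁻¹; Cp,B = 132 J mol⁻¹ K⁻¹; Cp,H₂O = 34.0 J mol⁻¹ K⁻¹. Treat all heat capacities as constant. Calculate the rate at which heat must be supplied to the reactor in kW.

Extent of reaction ξ = 0.526 × 2240 = 1178.2 mol/h
Reaction term: ξ·ΔH°_rxn = 1178.2 × 54.5 = 64214 kJ/h
Sensible, feed 26.2→25 °C: -602.11 kJ/h
Outlet flows (mol/h): A 1061.8, B 1178.2, H₂O 1178.2
Sensible, products 25→66.3 °C: 17900 kJ/h
Q = ΔH = 81512 kJ/h = 22.642 kW
Heat supplied = 22.642 kW

Q_in = 22.6 kW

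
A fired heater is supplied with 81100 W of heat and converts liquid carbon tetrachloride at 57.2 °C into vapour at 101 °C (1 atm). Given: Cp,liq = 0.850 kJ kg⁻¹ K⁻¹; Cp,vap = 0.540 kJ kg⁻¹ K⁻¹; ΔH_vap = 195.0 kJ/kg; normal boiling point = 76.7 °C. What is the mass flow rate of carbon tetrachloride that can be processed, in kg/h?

Δh = 0.850×(76.7−57.2) + 195.0 + 0.540×(101−76.7) = 224.7 kJ/kg
Q = 81100 W = 81.1 kJ/s = 291960 kJ/h
ṁ = Q/Δh = 291960 / 224.7 = 1299.3 kg/h

ṁ = 1300 kg/h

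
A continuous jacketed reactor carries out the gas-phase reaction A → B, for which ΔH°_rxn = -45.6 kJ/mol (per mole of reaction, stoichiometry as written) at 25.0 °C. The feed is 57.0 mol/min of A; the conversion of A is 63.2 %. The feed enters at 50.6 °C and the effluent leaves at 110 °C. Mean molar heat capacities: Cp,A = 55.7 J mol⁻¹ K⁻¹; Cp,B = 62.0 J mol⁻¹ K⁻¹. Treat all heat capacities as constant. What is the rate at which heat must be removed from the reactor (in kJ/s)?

Extent of reaction ξ = 0.632 × 57.0 = 36.024 mol/min
Reaction term: ξ·ΔH°_rxn = 36.024 × -45.6 = -1642.7 kJ/min
Sensible, feed 50.6→25 °C: -81.277 kJ/min
Outlet flows (mol/min): A 20.976, B 36.024
Sensible, products 25→110 °C: 289.16 kJ/min
Q = ΔH = -1434.8 kJ/min = -23.914 kW
Heat removed = 23.914 kJ/s

Q_out = 23.9 kJ/s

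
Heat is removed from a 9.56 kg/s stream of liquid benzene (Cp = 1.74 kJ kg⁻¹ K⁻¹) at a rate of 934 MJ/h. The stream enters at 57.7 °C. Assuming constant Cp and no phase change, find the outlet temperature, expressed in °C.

T_out = 42.1 °C

Q = 934 MJ/h = 259.44 kJ/s
ΔT = Q/(ṁ·Cp) = 259.44/(9.56×1.74) = 15.597 K
T_out = 57.7 − 15.597 = 42.103 °C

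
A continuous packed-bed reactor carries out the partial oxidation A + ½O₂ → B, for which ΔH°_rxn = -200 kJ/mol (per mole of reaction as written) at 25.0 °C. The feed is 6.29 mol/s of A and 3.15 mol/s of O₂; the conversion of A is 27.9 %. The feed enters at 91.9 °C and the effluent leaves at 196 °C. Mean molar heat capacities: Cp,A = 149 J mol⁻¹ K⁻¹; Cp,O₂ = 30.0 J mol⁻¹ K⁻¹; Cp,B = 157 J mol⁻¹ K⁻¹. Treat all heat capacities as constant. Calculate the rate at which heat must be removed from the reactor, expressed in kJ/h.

Q_out = 884000 kJ/h

Extent of reaction ξ = 0.279 × 6.29 = 1.7549 mol/s
Reaction term: ξ·ΔH°_rxn = 1.7549 × -200 = -350.98 kJ/s
Sensible, feed 91.9→25 °C: -69.021 kJ/s
Outlet flows (mol/s): A 4.5351, O₂ 2.2725, B 1.7549
Sensible, products 25→196 °C: 174.32 kJ/s
Q = ΔH = -245.68 kJ/s = -245.68 kW
Heat removed = 884450 kJ/h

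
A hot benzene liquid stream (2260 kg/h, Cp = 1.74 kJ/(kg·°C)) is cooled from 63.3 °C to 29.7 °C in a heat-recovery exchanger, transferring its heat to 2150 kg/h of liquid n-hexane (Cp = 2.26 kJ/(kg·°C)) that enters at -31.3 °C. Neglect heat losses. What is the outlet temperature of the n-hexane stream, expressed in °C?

Heat released by hot stream: Q = 2260 × 1.74 × (63.3 − 29.7) = 132130 kJ/h
Energy balance on cold side (adiabatic exchanger): Q = ṁ_c·Cp_c·(T_c,out − T_c,in)
T_c,out = -31.3 + 132130/(2150 × 2.26) = -4.1074 °C

T_c,out = -4.11 °C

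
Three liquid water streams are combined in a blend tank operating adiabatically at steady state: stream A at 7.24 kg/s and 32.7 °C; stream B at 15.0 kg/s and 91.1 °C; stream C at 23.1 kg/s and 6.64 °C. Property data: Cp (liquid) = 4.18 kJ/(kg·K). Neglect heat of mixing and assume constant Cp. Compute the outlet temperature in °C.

T_out = 38.7 °C

No heat crosses the boundary, so H_out = H_in.
Σ ṁᵢCp,ᵢTᵢ = 7.24×4.18×32.7 + 15.0×4.18×91.1 + 23.1×4.18×6.64 = 7342.7
Σ ṁᵢCp,ᵢ = 7.24×4.18 + 15.0×4.18 + 23.1×4.18 = 189.52
T_out = 7342.7 / 189.52 = 38.744 °C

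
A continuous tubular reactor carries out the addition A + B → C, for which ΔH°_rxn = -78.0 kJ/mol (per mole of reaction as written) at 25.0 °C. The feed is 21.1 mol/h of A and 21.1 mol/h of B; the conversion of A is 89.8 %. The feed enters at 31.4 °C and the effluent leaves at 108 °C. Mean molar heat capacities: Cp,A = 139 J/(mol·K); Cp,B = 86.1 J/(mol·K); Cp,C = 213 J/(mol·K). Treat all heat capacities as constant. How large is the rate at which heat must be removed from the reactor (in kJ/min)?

Extent of reaction ξ = 0.898 × 21.1 = 18.948 mol/h
Reaction term: ξ·ΔH°_rxn = 18.948 × -78.0 = -1477.9 kJ/h
Sensible, feed 31.4→25 °C: -30.398 kJ/h
Outlet flows (mol/h): A 2.1522, B 2.1522, C 18.948
Sensible, products 25→108 °C: 375.19 kJ/h
Q = ΔH = -1133.1 kJ/h = -0.31476 kW
Heat removed = 18.886 kJ/min

Q_out = 18.9 kJ/min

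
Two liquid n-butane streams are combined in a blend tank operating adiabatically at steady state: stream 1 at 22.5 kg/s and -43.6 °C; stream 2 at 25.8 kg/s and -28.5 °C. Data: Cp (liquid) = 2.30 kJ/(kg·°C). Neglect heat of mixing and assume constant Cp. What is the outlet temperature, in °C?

Energy balance with Q = 0: Σ ṁᵢCp,ᵢ(T_out − Tᵢ) = 0
Σ ṁᵢCp,ᵢTᵢ = 22.5×2.30×-43.6 + 25.8×2.30×-28.5 = -3947.5
Σ ṁᵢCp,ᵢ = 22.5×2.30 + 25.8×2.30 = 111.09
T_out = -3947.5 / 111.09 = -35.534 °C

T_out = -35.5 °C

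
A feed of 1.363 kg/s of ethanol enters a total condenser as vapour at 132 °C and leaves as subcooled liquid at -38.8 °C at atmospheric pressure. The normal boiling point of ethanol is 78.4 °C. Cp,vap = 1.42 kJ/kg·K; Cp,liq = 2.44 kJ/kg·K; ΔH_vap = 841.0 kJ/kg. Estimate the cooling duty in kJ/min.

vapour 132→78.4 °C: -76.112 kJ/kg
condensation at 78.4 °C: -841 kJ/kg
liquid 78.4→-38.8 °C: -285.97 kJ/kg
Δh = -76.112 + -841 + -285.97 = -1203.1 kJ/kg
Q = ṁ·Δh = 1.363 kg/s × -1203.1 kJ/kg = -1639.8 kJ/s
|Q| = 1639.8 kW = 98388 kJ/min

Q_c = 98400 kJ/min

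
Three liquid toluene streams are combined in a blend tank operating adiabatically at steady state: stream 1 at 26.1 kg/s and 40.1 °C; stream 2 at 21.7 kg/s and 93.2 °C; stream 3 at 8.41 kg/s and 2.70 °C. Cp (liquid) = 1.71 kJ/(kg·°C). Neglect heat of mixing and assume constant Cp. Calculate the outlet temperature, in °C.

No heat crosses the boundary, so H_out = H_in.
Σ ṁᵢCp,ᵢTᵢ = 26.1×1.71×40.1 + 21.7×1.71×93.2 + 8.41×1.71×2.70 = 5286.9
Σ ṁᵢCp,ᵢ = 26.1×1.71 + 21.7×1.71 + 8.41×1.71 = 96.119
T_out = 5286.9 / 96.119 = 55.004 °C

T_out = 55.0 °C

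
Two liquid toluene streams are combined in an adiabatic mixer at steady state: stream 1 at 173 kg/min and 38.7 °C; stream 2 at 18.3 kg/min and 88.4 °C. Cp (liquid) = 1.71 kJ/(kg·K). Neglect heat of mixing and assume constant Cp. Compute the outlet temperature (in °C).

No heat crosses the boundary, so H_out = H_in.
T_out = Σ ṁᵢCp,ᵢTᵢ / Σ ṁᵢCp,ᵢ
      = 14215 / 327.12 = 43.454 °C

T_out = 43.5 °C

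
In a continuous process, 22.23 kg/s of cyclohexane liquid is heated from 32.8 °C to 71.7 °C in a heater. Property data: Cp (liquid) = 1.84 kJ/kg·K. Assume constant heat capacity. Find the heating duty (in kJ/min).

Q = ṁ·Cp·ΔT = 22.23 × 1.84 × (71.7 − 32.8) = 1591.1 kJ/s
Heating duty = 95468 kJ/min

Q = 95500 kJ/min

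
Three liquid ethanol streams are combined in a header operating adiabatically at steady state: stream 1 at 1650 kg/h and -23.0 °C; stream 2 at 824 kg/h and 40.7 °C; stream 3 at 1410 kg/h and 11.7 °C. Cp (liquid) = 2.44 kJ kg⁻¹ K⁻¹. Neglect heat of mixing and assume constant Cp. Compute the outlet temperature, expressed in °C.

T_out = 3.11 °C

No heat crosses the boundary, so H_out = H_in.
Σ ṁᵢCp,ᵢTᵢ = 1650×2.44×-23.0 + 824×2.44×40.7 + 1410×2.44×11.7 = 29484
Σ ṁᵢCp,ᵢ = 1650×2.44 + 824×2.44 + 1410×2.44 = 9477
T_out = 29484 / 9477 = 3.1112 °C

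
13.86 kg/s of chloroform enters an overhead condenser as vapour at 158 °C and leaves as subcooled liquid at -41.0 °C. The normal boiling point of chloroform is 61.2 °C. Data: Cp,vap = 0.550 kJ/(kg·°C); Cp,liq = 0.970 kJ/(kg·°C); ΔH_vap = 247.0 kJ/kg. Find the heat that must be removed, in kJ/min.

Q_c = 332000 kJ/min

vapour 158→61.2 °C: -53.24 kJ/kg
condensation at 61.2 °C: -247 kJ/kg
liquid 61.2→-41.0 °C: -99.134 kJ/kg
Δh = -53.24 + -247 + -99.134 = -399.37 kJ/kg
Q = ṁ·Δh = 13.86 kg/s × -399.37 kJ/kg = -5535.3 kJ/s
|Q| = 5535.3 kW = 332120 kJ/min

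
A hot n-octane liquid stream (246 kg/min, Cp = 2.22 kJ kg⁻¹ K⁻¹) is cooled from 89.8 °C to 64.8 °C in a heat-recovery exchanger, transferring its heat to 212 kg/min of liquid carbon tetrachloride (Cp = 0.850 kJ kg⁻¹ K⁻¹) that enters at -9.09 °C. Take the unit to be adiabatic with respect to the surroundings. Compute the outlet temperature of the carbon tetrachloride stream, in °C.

T_c,out = 66.7 °C

Heat released by hot stream: Q = 246 × 2.22 × (89.8 − 64.8) = 13653 kJ/min
Energy balance on cold side (adiabatic exchanger): Q = ṁ_c·Cp_c·(T_c,out − T_c,in)
T_c,out = -9.09 + 13653/(212 × 0.850) = 66.676 °C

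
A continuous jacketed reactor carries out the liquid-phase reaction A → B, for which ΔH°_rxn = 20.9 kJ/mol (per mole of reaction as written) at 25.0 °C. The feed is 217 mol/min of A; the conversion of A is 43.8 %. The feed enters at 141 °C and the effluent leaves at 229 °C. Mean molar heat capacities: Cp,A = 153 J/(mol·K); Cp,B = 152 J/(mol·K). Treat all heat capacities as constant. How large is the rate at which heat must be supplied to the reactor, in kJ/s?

Extent of reaction ξ = 0.438 × 217 = 95.046 mol/min
Reaction term: ξ·ΔH°_rxn = 95.046 × 20.9 = 1986.5 kJ/min
Sensible, feed 141→25 °C: -3851.3 kJ/min
Outlet flows (mol/min): A 121.95, B 95.046
Sensible, products 25→229 °C: 6753.6 kJ/min
Q = ΔH = 4888.8 kJ/min = 81.479 kW
Heat supplied = 81.479 kJ/s

Q_in = 81.5 kJ/s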